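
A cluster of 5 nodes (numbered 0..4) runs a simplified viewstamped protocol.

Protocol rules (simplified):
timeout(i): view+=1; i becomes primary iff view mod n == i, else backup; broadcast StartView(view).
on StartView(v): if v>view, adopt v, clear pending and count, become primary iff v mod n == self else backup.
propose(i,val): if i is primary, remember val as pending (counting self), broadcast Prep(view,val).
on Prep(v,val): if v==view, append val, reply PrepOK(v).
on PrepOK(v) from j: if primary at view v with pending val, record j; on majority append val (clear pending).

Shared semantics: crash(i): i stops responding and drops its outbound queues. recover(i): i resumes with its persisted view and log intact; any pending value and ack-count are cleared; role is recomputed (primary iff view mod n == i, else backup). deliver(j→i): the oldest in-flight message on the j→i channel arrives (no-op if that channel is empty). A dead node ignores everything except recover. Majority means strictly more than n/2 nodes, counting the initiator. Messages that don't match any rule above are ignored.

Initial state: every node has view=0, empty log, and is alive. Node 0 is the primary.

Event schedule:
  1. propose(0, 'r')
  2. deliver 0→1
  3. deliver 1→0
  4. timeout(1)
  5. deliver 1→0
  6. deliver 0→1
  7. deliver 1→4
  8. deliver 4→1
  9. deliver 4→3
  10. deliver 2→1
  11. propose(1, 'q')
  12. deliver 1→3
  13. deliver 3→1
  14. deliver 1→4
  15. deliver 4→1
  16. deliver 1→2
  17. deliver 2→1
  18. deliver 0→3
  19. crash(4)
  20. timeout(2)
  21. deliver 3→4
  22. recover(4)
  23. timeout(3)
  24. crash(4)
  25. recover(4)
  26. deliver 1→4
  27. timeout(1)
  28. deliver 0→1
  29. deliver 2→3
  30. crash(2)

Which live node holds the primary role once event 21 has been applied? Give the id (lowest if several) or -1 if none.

1

[1] propose(0,'r') → ∅
[2] deliver 0→1 → N1(back v0 [r])
[3] deliver 1→0 → ∅
[4] timeout(1) → N1(prim v1 [r])
[5] deliver 1→0 → N0(back v1 [-])
[6] deliver 0→1 → ∅
[7] deliver 1→4 → N4(back v1 [-])
[8] deliver 4→1 → ∅
[9] deliver 4→3 → ∅
[10] deliver 2→1 → ∅
[11] propose(1,'q') → ∅
[12] deliver 1→3 → N3(back v1 [-])
[13] deliver 3→1 → ∅
[14] deliver 1→4 → N4(back v1 [q])
[15] deliver 4→1 → ∅
[16] deliver 1→2 → N2(back v1 [-])
[17] deliver 2→1 → ∅
[18] deliver 0→3 → ∅
[19] crash(4) → N4(✗back v1 [q])
[20] timeout(2) → N2(prim v2 [-])
[21] deliver 3→4 → ∅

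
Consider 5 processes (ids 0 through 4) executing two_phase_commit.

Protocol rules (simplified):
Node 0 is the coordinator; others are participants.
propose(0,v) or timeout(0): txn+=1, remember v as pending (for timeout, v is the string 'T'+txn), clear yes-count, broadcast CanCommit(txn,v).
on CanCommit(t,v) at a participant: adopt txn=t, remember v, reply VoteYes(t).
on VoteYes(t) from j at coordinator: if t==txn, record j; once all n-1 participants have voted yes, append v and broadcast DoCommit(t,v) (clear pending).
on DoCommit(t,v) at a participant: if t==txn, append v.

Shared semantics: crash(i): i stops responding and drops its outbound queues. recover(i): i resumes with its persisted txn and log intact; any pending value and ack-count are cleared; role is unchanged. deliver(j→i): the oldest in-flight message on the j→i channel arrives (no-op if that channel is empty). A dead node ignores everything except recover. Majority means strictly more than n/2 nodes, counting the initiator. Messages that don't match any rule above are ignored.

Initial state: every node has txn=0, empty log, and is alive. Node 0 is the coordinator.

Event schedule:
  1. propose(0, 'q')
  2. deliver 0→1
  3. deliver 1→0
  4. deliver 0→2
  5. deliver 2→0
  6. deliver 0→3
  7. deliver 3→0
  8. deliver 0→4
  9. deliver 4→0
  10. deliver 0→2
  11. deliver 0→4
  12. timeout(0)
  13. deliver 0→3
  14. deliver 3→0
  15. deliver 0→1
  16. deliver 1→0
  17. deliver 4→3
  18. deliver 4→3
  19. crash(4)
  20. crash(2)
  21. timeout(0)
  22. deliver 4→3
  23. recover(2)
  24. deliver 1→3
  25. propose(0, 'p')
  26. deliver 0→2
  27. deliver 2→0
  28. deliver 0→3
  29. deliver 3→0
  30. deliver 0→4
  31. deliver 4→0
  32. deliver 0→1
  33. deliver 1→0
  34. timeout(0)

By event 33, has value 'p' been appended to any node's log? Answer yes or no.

1. propose(0,'q'):  <0:coor t1 ->
2. deliver 0→1:  <1:part t1 ->
3. deliver 1→0:  nop
4. deliver 0→2:  <2:part t1 ->
5. deliver 2→0:  nop
6. deliver 0→3:  <3:part t1 ->
7. deliver 3→0:  nop
8. deliver 0→4:  <4:part t1 ->
9. deliver 4→0:  <0:coor t1 q>
10. deliver 0→2:  <2:part t1 q>
11. deliver 0→4:  <4:part t1 q>
12. timeout(0):  <0:coor t2 q>
13. deliver 0→3:  <3:part t1 q>
14. deliver 3→0:  nop
15. deliver 0→1:  <1:part t1 q>
16. deliver 1→0:  nop
17. deliver 4→3:  nop
18. deliver 4→3:  nop
19. crash(4):  <4:✗part t1 q>
20. crash(2):  <2:✗part t1 q>
21. timeout(0):  <0:coor t3 q>
22. deliver 4→3:  nop
23. recover(2):  <2:part t1 q>
24. deliver 1→3:  nop
25. propose(0,'p'):  <0:coor t4 q>
26. deliver 0→2:  <2:part t2 q>
27. deliver 2→0:  nop
28. deliver 0→3:  <3:part t2 q>
29. deliver 3→0:  nop
30. deliver 0→4:  nop
31. deliver 4→0:  nop
32. deliver 0→1:  <1:part t2 q>
33. deliver 1→0:  nop

no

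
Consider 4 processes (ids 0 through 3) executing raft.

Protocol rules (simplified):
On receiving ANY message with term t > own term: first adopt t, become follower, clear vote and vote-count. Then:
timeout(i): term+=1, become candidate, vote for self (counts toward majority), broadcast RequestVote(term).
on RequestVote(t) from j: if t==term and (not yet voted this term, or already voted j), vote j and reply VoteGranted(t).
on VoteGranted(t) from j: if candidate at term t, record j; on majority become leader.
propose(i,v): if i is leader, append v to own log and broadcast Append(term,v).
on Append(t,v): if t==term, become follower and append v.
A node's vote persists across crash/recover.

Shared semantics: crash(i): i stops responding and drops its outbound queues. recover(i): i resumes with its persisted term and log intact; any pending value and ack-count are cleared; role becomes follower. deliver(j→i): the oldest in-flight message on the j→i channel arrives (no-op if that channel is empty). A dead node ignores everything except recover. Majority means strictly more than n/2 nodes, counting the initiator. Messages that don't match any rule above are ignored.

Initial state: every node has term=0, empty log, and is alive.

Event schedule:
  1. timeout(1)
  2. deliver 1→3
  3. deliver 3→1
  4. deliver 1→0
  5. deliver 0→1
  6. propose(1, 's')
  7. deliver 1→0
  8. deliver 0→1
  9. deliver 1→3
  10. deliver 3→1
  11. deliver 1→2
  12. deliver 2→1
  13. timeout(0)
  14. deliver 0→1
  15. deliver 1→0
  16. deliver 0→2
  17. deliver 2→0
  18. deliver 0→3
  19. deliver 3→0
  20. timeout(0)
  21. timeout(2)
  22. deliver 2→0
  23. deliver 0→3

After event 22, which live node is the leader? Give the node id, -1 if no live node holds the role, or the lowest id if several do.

-1

step 1 timeout(1): 1={cand,t=1,log=-}
step 2 deliver 1→3: 3={foll,t=1,log=-}
step 3 deliver 3→1: —
step 4 deliver 1→0: 0={foll,t=1,log=-}
step 5 deliver 0→1: 1={lead,t=1,log=-}
step 6 propose(1,'s'): 1={lead,t=1,log=s}
step 7 deliver 1→0: 0={foll,t=1,log=s}
step 8 deliver 0→1: —
step 9 deliver 1→3: 3={foll,t=1,log=s}
step 10 deliver 3→1: —
step 11 deliver 1→2: 2={foll,t=1,log=-}
step 12 deliver 2→1: —
step 13 timeout(0): 0={cand,t=2,log=s}
step 14 deliver 0→1: 1={foll,t=2,log=s}
step 15 deliver 1→0: —
step 16 deliver 0→2: 2={foll,t=2,log=-}
step 17 deliver 2→0: 0={lead,t=2,log=s}
step 18 deliver 0→3: 3={foll,t=2,log=s}
step 19 deliver 3→0: —
step 20 timeout(0): 0={cand,t=3,log=s}
step 21 timeout(2): 2={cand,t=3,log=-}
step 22 deliver 2→0: —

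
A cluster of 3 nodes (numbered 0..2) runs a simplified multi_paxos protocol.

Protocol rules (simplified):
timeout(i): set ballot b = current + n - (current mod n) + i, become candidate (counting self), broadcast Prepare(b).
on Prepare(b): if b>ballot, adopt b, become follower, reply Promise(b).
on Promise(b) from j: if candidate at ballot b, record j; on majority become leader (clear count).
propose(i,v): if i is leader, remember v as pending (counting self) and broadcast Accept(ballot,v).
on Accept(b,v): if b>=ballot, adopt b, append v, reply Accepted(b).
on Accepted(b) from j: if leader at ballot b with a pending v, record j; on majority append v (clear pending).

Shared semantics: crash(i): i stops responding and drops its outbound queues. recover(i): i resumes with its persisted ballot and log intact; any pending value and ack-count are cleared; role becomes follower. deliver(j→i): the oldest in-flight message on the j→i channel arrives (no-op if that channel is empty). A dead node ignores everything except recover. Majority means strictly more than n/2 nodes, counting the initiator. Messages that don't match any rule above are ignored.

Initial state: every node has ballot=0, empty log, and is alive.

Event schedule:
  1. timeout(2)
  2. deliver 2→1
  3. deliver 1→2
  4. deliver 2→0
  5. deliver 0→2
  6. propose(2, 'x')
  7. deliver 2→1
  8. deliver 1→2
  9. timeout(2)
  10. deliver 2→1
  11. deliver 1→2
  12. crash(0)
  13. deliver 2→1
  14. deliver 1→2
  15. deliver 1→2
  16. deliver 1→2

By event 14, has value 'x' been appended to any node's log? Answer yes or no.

1. timeout(2):  <2:cand b5 ->
2. deliver 2→1:  <1:foll b5 ->
3. deliver 1→2:  <2:lead b5 ->
4. deliver 2→0:  <0:foll b5 ->
5. deliver 0→2:  nop
6. propose(2,'x'):  nop
7. deliver 2→1:  <1:foll b5 x>
8. deliver 1→2:  <2:lead b5 x>
9. timeout(2):  <2:cand b8 x>
10. deliver 2→1:  <1:foll b8 x>
11. deliver 1→2:  <2:lead b8 x>
12. crash(0):  <0:✗foll b5 ->
13. deliver 2→1:  nop
14. deliver 1→2:  nop

yes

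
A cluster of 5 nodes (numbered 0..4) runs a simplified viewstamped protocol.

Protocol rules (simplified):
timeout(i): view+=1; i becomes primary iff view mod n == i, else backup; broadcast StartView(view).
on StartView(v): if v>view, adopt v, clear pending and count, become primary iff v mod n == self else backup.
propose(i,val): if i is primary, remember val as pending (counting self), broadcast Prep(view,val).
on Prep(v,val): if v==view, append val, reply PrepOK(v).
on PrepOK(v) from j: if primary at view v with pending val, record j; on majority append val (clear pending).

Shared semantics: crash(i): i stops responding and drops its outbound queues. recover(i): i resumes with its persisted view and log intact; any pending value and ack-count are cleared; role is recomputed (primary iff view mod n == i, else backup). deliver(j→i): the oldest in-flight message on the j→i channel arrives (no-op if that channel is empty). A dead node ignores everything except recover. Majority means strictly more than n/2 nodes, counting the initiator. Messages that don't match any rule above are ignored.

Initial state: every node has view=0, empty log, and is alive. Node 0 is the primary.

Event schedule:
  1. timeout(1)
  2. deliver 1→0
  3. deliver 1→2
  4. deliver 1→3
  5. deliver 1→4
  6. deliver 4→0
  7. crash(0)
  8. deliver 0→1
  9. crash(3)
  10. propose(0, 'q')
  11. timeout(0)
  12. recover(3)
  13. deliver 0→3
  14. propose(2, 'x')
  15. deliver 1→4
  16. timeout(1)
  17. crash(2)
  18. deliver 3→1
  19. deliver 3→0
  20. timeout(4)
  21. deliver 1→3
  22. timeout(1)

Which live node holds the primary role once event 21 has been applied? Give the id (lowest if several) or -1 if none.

-1

[1] timeout(1) → N1(prim v1 [-])
[2] deliver 1→0 → N0(back v1 [-])
[3] deliver 1→2 → N2(back v1 [-])
[4] deliver 1→3 → N3(back v1 [-])
[5] deliver 1→4 → N4(back v1 [-])
[6] deliver 4→0 → ∅
[7] crash(0) → N0(✗back v1 [-])
[8] deliver 0→1 → ∅
[9] crash(3) → N3(✗back v1 [-])
[10] propose(0,'q') → ∅
[11] timeout(0) → ∅
[12] recover(3) → N3(back v1 [-])
[13] deliver 0→3 → ∅
[14] propose(2,'x') → ∅
[15] deliver 1→4 → ∅
[16] timeout(1) → N1(back v2 [-])
[17] crash(2) → N2(✗back v1 [-])
[18] deliver 3→1 → ∅
[19] deliver 3→0 → ∅
[20] timeout(4) → N4(back v2 [-])
[21] deliver 1→3 → N3(back v2 [-])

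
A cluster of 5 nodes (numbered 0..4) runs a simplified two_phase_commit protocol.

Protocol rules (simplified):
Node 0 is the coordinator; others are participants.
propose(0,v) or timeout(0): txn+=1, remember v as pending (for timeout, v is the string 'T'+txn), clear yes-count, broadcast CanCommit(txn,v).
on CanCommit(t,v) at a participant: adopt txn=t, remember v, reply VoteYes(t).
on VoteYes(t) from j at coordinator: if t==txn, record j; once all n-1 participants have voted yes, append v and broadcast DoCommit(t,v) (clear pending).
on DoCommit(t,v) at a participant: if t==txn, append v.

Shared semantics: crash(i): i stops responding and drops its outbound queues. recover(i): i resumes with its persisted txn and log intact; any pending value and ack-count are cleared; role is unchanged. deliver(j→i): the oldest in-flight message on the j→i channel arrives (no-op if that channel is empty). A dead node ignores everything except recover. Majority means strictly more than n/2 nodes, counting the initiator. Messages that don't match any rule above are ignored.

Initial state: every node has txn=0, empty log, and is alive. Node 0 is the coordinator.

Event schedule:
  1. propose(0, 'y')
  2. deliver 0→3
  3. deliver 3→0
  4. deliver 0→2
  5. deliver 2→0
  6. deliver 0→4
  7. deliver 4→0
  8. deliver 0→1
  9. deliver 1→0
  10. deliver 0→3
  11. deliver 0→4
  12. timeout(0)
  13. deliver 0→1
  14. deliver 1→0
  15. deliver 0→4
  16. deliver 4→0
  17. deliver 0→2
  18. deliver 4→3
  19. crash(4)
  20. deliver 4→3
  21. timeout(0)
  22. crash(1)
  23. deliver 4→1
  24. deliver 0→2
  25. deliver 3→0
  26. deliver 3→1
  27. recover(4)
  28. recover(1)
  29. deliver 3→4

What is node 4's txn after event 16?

e1 propose(0,'y'): 0[coor,t=1,-]
e2 deliver 0→3: 3[part,t=1,-]
e3 deliver 3→0: ·
e4 deliver 0→2: 2[part,t=1,-]
e5 deliver 2→0: ·
e6 deliver 0→4: 4[part,t=1,-]
e7 deliver 4→0: ·
e8 deliver 0→1: 1[part,t=1,-]
e9 deliver 1→0: 0[coor,t=1,y]
e10 deliver 0→3: 3[part,t=1,y]
e11 deliver 0→4: 4[part,t=1,y]
e12 timeout(0): 0[coor,t=2,y]
e13 deliver 0→1: 1[part,t=1,y]
e14 deliver 1→0: ·
e15 deliver 0→4: 4[part,t=2,y]
e16 deliver 4→0: ·

2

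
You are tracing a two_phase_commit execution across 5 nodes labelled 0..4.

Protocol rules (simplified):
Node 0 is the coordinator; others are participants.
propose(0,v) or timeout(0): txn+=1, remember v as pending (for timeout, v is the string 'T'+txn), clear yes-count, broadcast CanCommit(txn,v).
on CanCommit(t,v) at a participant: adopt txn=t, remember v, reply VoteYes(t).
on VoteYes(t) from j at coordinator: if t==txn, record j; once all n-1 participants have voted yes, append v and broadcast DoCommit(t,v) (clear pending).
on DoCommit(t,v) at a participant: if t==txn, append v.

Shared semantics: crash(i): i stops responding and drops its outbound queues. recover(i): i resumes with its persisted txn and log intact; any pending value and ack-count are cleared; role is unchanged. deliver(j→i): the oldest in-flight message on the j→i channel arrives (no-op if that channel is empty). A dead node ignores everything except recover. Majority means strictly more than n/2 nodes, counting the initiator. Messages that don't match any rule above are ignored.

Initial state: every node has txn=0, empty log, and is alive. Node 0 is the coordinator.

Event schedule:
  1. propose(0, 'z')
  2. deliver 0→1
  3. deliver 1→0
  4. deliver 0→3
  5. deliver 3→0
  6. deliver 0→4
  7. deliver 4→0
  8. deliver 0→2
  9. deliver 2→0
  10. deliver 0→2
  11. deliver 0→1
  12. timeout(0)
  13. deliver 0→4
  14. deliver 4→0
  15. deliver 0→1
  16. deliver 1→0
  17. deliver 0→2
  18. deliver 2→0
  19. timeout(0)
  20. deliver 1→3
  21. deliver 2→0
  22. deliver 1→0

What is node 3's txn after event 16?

after 1 — propose(0,'z'): n0:coor/t1/[-]
after 2 — deliver 0→1: n1:part/t1/[-]
after 3 — deliver 1→0: ·
after 4 — deliver 0→3: n3:part/t1/[-]
after 5 — deliver 3→0: ·
after 6 — deliver 0→4: n4:part/t1/[-]
after 7 — deliver 4→0: ·
after 8 — deliver 0→2: n2:part/t1/[-]
after 9 — deliver 2→0: n0:coor/t1/[z]
after 10 — deliver 0→2: n2:part/t1/[z]
after 11 — deliver 0→1: n1:part/t1/[z]
after 12 — timeout(0): n0:coor/t2/[z]
after 13 — deliver 0→4: n4:part/t1/[z]
after 14 — deliver 4→0: ·
after 15 — deliver 0→1: n1:part/t2/[z]
after 16 — deliver 1→0: ·

1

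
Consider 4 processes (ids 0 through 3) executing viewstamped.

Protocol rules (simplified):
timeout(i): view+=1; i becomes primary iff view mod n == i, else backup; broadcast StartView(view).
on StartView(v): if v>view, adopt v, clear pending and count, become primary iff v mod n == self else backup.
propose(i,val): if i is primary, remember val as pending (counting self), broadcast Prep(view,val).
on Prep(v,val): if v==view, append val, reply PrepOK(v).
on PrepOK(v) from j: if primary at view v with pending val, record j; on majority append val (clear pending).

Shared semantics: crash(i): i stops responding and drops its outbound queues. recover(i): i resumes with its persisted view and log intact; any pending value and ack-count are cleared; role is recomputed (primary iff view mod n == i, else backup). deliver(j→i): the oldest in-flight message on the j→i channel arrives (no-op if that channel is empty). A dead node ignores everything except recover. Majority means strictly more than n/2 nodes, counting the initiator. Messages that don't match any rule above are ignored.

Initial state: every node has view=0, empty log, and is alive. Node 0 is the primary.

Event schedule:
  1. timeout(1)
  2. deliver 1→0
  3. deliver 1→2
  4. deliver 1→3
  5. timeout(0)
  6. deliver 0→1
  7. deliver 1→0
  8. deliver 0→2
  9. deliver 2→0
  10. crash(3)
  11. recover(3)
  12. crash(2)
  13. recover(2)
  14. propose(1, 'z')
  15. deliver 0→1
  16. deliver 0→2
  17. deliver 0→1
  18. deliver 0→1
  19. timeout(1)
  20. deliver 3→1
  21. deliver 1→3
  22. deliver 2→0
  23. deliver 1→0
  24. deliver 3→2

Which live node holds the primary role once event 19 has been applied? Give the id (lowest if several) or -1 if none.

2

after 1 — timeout(1): n1:prim/v1/[-]
after 2 — deliver 1→0: n0:back/v1/[-]
after 3 — deliver 1→2: n2:back/v1/[-]
after 4 — deliver 1→3: n3:back/v1/[-]
after 5 — timeout(0): n0:back/v2/[-]
after 6 — deliver 0→1: n1:back/v2/[-]
after 7 — deliver 1→0: ·
after 8 — deliver 0→2: n2:prim/v2/[-]
after 9 — deliver 2→0: ·
after 10 — crash(3): n3:✗back/v1/[-]
after 11 — recover(3): n3:back/v1/[-]
after 12 — crash(2): n2:✗prim/v2/[-]
after 13 — recover(2): n2:prim/v2/[-]
after 14 — propose(1,'z'): ·
after 15 — deliver 0→1: ·
after 16 — deliver 0→2: ·
after 17 — deliver 0→1: ·
after 18 — deliver 0→1: ·
after 19 — timeout(1): n1:back/v3/[-]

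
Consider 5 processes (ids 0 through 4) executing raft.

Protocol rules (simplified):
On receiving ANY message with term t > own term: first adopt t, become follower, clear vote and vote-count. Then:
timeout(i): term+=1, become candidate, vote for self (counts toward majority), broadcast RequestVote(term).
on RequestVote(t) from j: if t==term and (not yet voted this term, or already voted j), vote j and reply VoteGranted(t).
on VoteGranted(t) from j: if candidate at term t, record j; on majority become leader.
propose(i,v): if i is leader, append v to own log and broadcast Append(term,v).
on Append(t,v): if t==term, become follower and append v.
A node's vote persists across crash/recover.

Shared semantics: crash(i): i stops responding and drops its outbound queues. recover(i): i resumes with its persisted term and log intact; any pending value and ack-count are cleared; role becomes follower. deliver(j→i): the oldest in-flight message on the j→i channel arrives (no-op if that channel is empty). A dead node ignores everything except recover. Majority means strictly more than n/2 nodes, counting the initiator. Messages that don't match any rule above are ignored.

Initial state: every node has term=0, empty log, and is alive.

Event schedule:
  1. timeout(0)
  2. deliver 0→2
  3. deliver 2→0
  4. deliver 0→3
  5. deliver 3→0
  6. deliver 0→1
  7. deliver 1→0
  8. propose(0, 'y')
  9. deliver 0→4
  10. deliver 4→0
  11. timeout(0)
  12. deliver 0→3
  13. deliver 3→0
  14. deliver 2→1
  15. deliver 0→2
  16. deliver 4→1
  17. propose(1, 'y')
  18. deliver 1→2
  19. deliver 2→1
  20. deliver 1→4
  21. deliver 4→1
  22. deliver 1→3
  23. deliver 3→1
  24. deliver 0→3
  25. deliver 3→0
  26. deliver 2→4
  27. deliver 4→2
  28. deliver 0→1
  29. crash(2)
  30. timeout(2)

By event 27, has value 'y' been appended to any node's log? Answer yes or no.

yes

[1] timeout(0) → N0(cand t1 [-])
[2] deliver 0→2 → N2(foll t1 [-])
[3] deliver 2→0 → ∅
[4] deliver 0→3 → N3(foll t1 [-])
[5] deliver 3→0 → N0(lead t1 [-])
[6] deliver 0→1 → N1(foll t1 [-])
[7] deliver 1→0 → ∅
[8] propose(0,'y') → N0(lead t1 [y])
[9] deliver 0→4 → N4(foll t1 [-])
[10] deliver 4→0 → ∅
[11] timeout(0) → N0(cand t2 [y])
[12] deliver 0→3 → N3(foll t1 [y])
[13] deliver 3→0 → ∅
[14] deliver 2→1 → ∅
[15] deliver 0→2 → N2(foll t1 [y])
[16] deliver 4→1 → ∅
[17] propose(1,'y') → ∅
[18] deliver 1→2 → ∅
[19] deliver 2→1 → ∅
[20] deliver 1→4 → ∅
[21] deliver 4→1 → ∅
[22] deliver 1→3 → ∅
[23] deliver 3→1 → ∅
[24] deliver 0→3 → N3(foll t2 [y])
[25] deliver 3→0 → ∅
[26] deliver 2→4 → ∅
[27] deliver 4→2 → ∅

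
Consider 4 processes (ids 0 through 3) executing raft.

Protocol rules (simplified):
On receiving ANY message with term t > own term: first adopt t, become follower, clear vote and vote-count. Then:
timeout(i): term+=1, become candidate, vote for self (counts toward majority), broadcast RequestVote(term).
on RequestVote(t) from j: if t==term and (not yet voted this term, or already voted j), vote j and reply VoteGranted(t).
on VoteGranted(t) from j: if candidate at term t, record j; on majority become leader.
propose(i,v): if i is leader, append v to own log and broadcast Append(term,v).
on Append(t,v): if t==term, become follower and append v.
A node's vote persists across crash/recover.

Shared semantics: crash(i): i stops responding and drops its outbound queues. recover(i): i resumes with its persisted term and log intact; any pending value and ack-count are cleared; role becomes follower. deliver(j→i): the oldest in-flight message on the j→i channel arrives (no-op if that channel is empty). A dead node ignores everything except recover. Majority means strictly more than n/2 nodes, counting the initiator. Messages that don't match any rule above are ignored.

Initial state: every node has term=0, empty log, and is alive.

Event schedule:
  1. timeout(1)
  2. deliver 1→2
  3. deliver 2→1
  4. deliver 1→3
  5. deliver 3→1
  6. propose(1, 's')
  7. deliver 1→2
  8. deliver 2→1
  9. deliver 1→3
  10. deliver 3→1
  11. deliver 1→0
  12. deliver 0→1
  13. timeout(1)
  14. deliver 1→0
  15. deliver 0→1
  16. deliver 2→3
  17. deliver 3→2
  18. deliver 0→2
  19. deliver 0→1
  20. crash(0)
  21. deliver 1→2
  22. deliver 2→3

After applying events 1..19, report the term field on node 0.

1

step 1 timeout(1): 1={cand,t=1,log=-}
step 2 deliver 1→2: 2={foll,t=1,log=-}
step 3 deliver 2→1: —
step 4 deliver 1→3: 3={foll,t=1,log=-}
step 5 deliver 3→1: 1={lead,t=1,log=-}
step 6 propose(1,'s'): 1={lead,t=1,log=s}
step 7 deliver 1→2: 2={foll,t=1,log=s}
step 8 deliver 2→1: —
step 9 deliver 1→3: 3={foll,t=1,log=s}
step 10 deliver 3→1: —
step 11 deliver 1→0: 0={foll,t=1,log=-}
step 12 deliver 0→1: —
step 13 timeout(1): 1={cand,t=2,log=s}
step 14 deliver 1→0: 0={foll,t=1,log=s}
step 15 deliver 0→1: —
step 16 deliver 2→3: —
step 17 deliver 3→2: —
step 18 deliver 0→2: —
step 19 deliver 0→1: —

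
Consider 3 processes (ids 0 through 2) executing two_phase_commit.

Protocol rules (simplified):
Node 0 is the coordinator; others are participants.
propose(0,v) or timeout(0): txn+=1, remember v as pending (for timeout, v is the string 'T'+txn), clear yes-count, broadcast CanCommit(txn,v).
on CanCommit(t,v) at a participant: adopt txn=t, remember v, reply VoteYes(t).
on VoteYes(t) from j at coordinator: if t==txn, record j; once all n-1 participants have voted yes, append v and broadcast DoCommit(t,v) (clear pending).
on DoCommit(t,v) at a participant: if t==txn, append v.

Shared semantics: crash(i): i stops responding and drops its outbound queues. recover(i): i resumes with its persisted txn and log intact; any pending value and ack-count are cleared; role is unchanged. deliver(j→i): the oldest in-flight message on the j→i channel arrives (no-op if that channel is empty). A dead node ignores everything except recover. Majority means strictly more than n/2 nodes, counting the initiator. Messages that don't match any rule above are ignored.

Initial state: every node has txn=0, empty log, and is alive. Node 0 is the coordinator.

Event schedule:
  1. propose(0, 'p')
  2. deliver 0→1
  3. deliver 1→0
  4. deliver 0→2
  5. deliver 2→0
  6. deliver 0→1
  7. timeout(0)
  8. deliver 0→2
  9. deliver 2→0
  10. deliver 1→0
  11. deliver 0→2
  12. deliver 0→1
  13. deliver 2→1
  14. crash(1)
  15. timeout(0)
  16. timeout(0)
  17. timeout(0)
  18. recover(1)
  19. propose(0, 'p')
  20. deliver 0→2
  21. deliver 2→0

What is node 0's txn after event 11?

2

[1] propose(0,'p') → N0(coor t1 [-])
[2] deliver 0→1 → N1(part t1 [-])
[3] deliver 1→0 → ∅
[4] deliver 0→2 → N2(part t1 [-])
[5] deliver 2→0 → N0(coor t1 [p])
[6] deliver 0→1 → N1(part t1 [p])
[7] timeout(0) → N0(coor t2 [p])
[8] deliver 0→2 → N2(part t1 [p])
[9] deliver 2→0 → ∅
[10] deliver 1→0 → ∅
[11] deliver 0→2 → N2(part t2 [p])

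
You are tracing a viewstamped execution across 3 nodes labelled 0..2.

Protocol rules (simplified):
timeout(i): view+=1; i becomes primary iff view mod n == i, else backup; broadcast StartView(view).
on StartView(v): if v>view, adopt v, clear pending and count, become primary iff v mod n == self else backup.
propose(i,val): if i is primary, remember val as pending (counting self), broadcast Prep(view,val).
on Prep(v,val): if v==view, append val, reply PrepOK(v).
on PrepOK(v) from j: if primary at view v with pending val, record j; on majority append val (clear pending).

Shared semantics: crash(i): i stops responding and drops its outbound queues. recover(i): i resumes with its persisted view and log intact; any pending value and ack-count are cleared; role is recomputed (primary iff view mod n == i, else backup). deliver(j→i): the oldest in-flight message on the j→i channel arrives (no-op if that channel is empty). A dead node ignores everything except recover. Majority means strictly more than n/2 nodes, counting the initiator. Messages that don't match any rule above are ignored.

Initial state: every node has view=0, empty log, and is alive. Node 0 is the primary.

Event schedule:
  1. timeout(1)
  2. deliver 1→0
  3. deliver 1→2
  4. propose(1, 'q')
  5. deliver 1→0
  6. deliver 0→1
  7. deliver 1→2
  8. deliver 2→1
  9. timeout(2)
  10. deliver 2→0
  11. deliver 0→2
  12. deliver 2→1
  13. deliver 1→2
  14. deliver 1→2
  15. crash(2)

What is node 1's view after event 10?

step 1 timeout(1): 1={prim,v=1,log=-}
step 2 deliver 1→0: 0={back,v=1,log=-}
step 3 deliver 1→2: 2={back,v=1,log=-}
step 4 propose(1,'q'): —
step 5 deliver 1→0: 0={back,v=1,log=q}
step 6 deliver 0→1: 1={prim,v=1,log=q}
step 7 deliver 1→2: 2={back,v=1,log=q}
step 8 deliver 2→1: —
step 9 timeout(2): 2={prim,v=2,log=q}
step 10 deliver 2→0: 0={back,v=2,log=q}

1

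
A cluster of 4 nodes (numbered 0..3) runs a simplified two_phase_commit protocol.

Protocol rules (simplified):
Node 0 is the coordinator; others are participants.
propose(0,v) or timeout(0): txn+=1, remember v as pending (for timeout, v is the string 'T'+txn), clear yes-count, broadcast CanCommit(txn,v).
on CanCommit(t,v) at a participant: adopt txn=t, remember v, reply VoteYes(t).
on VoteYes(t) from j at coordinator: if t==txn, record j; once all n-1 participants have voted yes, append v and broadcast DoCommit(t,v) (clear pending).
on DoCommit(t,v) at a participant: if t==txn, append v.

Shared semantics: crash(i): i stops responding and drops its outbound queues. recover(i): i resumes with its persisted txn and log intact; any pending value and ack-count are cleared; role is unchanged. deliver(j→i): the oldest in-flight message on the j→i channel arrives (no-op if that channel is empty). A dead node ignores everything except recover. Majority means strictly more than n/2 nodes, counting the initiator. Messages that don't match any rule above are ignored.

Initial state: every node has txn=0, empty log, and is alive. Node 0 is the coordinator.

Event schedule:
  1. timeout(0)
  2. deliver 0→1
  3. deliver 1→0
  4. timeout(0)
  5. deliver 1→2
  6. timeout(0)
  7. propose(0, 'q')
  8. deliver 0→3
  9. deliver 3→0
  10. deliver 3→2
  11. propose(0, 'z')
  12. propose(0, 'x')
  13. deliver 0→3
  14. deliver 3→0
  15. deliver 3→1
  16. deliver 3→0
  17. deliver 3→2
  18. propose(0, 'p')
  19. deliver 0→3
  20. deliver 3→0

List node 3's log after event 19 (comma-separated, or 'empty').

after 1 — timeout(0): n0:coor/t1/[-]
after 2 — deliver 0→1: n1:part/t1/[-]
after 3 — deliver 1→0: ·
after 4 — timeout(0): n0:coor/t2/[-]
after 5 — deliver 1→2: ·
after 6 — timeout(0): n0:coor/t3/[-]
after 7 — propose(0,'q'): n0:coor/t4/[-]
after 8 — deliver 0→3: n3:part/t1/[-]
after 9 — deliver 3→0: ·
after 10 — deliver 3→2: ·
after 11 — propose(0,'z'): n0:coor/t5/[-]
after 12 — propose(0,'x'): n0:coor/t6/[-]
after 13 — deliver 0→3: n3:part/t2/[-]
after 14 — deliver 3→0: ·
after 15 — deliver 3→1: ·
after 16 — deliver 3→0: ·
after 17 — deliver 3→2: ·
after 18 — propose(0,'p'): n0:coor/t7/[-]
after 19 — deliver 0→3: n3:part/t3/[-]

empty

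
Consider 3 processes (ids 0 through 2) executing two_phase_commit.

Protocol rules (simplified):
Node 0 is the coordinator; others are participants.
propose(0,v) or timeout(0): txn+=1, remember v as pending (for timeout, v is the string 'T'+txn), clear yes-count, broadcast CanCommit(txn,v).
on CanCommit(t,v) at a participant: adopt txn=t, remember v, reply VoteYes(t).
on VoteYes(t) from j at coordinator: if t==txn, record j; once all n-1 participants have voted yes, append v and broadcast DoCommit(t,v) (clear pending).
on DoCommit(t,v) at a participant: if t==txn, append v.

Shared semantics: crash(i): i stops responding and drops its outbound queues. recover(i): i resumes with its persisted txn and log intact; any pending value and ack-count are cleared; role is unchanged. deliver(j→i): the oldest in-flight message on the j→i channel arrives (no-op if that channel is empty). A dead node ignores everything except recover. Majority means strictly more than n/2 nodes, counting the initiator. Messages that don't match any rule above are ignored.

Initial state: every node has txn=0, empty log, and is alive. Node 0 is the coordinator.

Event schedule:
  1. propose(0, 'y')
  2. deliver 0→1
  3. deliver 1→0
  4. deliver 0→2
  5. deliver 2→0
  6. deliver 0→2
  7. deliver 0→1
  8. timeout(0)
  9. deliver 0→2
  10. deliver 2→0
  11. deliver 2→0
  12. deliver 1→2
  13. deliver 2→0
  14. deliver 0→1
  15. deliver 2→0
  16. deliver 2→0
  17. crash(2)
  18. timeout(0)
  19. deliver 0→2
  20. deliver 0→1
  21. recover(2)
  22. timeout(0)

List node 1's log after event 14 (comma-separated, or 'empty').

y

e1 propose(0,'y'): 0[coor,t=1,-]
e2 deliver 0→1: 1[part,t=1,-]
e3 deliver 1→0: ·
e4 deliver 0→2: 2[part,t=1,-]
e5 deliver 2→0: 0[coor,t=1,y]
e6 deliver 0→2: 2[part,t=1,y]
e7 deliver 0→1: 1[part,t=1,y]
e8 timeout(0): 0[coor,t=2,y]
e9 deliver 0→2: 2[part,t=2,y]
e10 deliver 2→0: ·
e11 deliver 2→0: ·
e12 deliver 1→2: ·
e13 deliver 2→0: ·
e14 deliver 0→1: 1[part,t=2,y]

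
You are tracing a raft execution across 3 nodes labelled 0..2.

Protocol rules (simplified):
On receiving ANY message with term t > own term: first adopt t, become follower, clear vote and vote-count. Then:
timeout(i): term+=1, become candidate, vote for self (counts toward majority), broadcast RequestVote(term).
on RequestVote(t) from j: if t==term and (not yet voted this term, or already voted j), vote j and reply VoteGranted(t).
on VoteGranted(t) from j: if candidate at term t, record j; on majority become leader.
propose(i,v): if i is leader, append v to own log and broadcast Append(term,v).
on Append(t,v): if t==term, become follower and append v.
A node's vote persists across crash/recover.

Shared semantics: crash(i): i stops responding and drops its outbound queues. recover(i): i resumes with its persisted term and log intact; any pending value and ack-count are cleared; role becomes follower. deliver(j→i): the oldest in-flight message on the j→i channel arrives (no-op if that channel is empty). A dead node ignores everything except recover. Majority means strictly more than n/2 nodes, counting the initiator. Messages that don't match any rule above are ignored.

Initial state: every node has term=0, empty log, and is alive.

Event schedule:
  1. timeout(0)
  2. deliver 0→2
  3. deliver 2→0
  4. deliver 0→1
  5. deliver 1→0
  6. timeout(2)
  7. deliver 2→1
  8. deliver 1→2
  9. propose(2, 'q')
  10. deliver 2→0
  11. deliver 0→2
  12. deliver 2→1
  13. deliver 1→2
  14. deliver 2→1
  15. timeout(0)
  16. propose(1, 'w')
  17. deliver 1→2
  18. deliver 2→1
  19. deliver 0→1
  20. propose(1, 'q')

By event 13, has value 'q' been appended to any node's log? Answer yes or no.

step 1 timeout(0): 0={cand,t=1,log=-}
step 2 deliver 0→2: 2={foll,t=1,log=-}
step 3 deliver 2→0: 0={lead,t=1,log=-}
step 4 deliver 0→1: 1={foll,t=1,log=-}
step 5 deliver 1→0: —
step 6 timeout(2): 2={cand,t=2,log=-}
step 7 deliver 2→1: 1={foll,t=2,log=-}
step 8 deliver 1→2: 2={lead,t=2,log=-}
step 9 propose(2,'q'): 2={lead,t=2,log=q}
step 10 deliver 2→0: 0={foll,t=2,log=-}
step 11 deliver 0→2: —
step 12 deliver 2→1: 1={foll,t=2,log=q}
step 13 deliver 1→2: —

yes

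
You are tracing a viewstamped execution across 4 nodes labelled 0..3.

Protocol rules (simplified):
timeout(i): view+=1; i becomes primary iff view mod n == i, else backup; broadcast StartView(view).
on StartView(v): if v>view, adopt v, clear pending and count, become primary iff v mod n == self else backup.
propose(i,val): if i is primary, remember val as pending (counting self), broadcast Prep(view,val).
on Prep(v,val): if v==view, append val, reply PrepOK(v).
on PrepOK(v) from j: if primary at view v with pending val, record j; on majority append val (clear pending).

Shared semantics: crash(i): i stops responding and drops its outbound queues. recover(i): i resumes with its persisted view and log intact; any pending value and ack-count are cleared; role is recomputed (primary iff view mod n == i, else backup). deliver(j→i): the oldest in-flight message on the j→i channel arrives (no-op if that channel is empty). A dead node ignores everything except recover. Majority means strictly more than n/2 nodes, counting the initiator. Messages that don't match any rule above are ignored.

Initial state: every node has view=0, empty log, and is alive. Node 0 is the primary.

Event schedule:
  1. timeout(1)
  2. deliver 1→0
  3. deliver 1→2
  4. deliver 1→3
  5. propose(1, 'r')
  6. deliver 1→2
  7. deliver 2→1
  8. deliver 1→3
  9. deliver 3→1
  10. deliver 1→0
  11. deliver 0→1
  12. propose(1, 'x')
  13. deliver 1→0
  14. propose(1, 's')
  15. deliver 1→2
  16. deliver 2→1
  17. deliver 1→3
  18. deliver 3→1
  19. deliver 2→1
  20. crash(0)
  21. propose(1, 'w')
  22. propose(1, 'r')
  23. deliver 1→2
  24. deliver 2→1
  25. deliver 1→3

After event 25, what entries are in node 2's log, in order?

r,x,s

e1 timeout(1): 1[prim,v=1,-]
e2 deliver 1→0: 0[back,v=1,-]
e3 deliver 1→2: 2[back,v=1,-]
e4 deliver 1→3: 3[back,v=1,-]
e5 propose(1,'r'): ·
e6 deliver 1→2: 2[back,v=1,r]
e7 deliver 2→1: ·
e8 deliver 1→3: 3[back,v=1,r]
e9 deliver 3→1: 1[prim,v=1,r]
e10 deliver 1→0: 0[back,v=1,r]
e11 deliver 0→1: ·
e12 propose(1,'x'): ·
e13 deliver 1→0: 0[back,v=1,r,x]
e14 propose(1,'s'): ·
e15 deliver 1→2: 2[back,v=1,r,x]
e16 deliver 2→1: ·
e17 deliver 1→3: 3[back,v=1,r,x]
e18 deliver 3→1: 1[prim,v=1,r,s]
e19 deliver 2→1: ·
e20 crash(0): 0[✗back,v=1,r,x]
e21 propose(1,'w'): ·
e22 propose(1,'r'): ·
e23 deliver 1→2: 2[back,v=1,r,x,s]
e24 deliver 2→1: ·
e25 deliver 1→3: 3[back,v=1,r,x,s]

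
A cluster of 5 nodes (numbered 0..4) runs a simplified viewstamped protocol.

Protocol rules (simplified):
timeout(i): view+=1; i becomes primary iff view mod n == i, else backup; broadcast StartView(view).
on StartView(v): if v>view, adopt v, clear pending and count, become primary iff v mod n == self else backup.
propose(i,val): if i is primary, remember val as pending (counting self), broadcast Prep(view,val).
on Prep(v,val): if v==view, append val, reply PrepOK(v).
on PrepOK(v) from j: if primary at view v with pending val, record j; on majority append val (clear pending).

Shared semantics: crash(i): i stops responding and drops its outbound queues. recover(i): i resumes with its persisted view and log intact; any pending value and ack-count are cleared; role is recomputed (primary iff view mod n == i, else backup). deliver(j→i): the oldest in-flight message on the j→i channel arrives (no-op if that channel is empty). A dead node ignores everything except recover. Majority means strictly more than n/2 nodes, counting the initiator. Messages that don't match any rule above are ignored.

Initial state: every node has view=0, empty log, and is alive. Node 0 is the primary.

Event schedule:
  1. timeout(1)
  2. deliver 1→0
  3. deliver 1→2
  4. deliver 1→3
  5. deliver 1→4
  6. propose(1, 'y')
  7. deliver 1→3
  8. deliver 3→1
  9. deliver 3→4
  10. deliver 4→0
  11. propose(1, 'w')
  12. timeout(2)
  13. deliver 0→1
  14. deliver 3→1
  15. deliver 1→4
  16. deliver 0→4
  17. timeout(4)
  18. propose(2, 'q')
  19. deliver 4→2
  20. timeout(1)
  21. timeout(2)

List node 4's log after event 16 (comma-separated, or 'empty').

y

after 1 — timeout(1): n1:prim/v1/[-]
after 2 — deliver 1→0: n0:back/v1/[-]
after 3 — deliver 1→2: n2:back/v1/[-]
after 4 — deliver 1→3: n3:back/v1/[-]
after 5 — deliver 1→4: n4:back/v1/[-]
after 6 — propose(1,'y'): ·
after 7 — deliver 1→3: n3:back/v1/[y]
after 8 — deliver 3→1: ·
after 9 — deliver 3→4: ·
after 10 — deliver 4→0: ·
after 11 — propose(1,'w'): ·
after 12 — timeout(2): n2:prim/v2/[-]
after 13 — deliver 0→1: ·
after 14 — deliver 3→1: ·
after 15 — deliver 1→4: n4:back/v1/[y]
after 16 — deliver 0→4: ·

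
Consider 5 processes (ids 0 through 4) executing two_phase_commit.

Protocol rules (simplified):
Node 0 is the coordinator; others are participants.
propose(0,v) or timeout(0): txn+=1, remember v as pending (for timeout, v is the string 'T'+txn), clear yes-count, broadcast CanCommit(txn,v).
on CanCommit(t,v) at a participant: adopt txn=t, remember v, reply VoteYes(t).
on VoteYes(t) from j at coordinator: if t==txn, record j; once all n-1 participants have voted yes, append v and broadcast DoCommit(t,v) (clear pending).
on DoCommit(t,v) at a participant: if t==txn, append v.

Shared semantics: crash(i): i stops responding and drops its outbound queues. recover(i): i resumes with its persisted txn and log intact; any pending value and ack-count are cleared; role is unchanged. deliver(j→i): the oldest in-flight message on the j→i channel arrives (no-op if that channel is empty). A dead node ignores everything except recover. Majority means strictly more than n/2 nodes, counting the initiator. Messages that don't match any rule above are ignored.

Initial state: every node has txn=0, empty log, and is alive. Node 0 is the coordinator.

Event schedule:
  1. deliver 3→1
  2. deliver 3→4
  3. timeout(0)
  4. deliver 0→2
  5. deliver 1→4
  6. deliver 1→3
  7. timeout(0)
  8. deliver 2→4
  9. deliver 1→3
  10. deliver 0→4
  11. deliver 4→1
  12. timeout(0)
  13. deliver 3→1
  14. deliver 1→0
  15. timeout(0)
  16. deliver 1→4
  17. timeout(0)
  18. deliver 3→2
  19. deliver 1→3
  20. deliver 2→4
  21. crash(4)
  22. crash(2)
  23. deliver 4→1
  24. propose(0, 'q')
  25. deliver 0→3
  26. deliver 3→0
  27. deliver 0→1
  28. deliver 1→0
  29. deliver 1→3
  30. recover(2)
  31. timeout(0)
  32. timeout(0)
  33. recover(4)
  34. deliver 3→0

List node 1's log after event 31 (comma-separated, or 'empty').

empty

1. deliver 3→1:  nop
2. deliver 3→4:  nop
3. timeout(0):  <0:coor t1 ->
4. deliver 0→2:  <2:part t1 ->
5. deliver 1→4:  nop
6. deliver 1→3:  nop
7. timeout(0):  <0:coor t2 ->
8. deliver 2→4:  nop
9. deliver 1→3:  nop
10. deliver 0→4:  <4:part t1 ->
11. deliver 4→1:  nop
12. timeout(0):  <0:coor t3 ->
13. deliver 3→1:  nop
14. deliver 1→0:  nop
15. timeout(0):  <0:coor t4 ->
16. deliver 1→4:  nop
17. timeout(0):  <0:coor t5 ->
18. deliver 3→2:  nop
19. deliver 1→3:  nop
20. deliver 2→4:  nop
21. crash(4):  <4:✗part t1 ->
22. crash(2):  <2:✗part t1 ->
23. deliver 4→1:  nop
24. propose(0,'q'):  <0:coor t6 ->
25. deliver 0→3:  <3:part t1 ->
26. deliver 3→0:  nop
27. deliver 0→1:  <1:part t1 ->
28. deliver 1→0:  nop
29. deliver 1→3:  nop
30. recover(2):  <2:part t1 ->
31. timeout(0):  <0:coor t7 ->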